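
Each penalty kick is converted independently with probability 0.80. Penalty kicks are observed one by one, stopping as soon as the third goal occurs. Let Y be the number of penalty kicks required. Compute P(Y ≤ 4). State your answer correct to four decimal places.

0.8192

Finishing within 4 penalty kicks ⇔ at least 3 successes in the first 4. With X ~ Binomial(4, 0.80), P(Y ≤ 4) = 1 − P(X ≤ 2).
  k=0: C(4,0)·0.80^0·0.20^4 = 0.001600
  k=1: C(4,1)·0.80^1·0.20^3 = 0.025600
  k=2: C(4,2)·0.80^2·0.20^2 = 0.153600
1 − 0.180800 = 0.819200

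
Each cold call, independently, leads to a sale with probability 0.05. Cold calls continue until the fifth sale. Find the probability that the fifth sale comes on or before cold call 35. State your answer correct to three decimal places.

0.029

Finishing within 35 cold calls ⇔ at least 5 successes in the first 35. With X ~ Binomial(35, 0.05), P(Y ≤ 35) = 1 − P(X ≤ 4).
  k=0: C(35,0)·0.05^0·0.95^35 = 0.16608
  k=1: C(35,1)·0.05^1·0.95^34 = 0.30594
  k=2: C(35,2)·0.05^2·0.95^33 = 0.27374
  k=3: C(35,3)·0.05^3·0.95^32 = 0.15848
  k=4: C(35,4)·0.05^4·0.95^31 = 0.06673
1 − 0.97097 = 0.02903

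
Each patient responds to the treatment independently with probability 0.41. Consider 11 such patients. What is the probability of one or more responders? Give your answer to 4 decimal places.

0.9970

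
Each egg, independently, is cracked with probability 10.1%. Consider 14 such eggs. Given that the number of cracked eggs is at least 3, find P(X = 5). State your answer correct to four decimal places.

0.0499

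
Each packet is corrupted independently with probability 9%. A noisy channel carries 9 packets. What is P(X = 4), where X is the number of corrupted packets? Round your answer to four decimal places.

0.0052

X ~ Binomial(n=9, p=0.09).
P(X=4) = C(9,4) · p^4 · (1−p)^5
= 126 · 6.561e-05 · 0.62403 = 0.005159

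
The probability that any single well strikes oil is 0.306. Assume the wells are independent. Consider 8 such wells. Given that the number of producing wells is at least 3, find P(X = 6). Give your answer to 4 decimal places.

0.0239

X ~ Binomial(8, 0.306). Want P(X=6 | X≥3) = P(X=6) / P(X≥3).
P(X=6) = C(8,6)·0.306^6·0.694^2 = 0.011071
P(X≥3) = 1 − 0.053812 − 0.189814 − 0.292926 = 0.463449
Ratio = 0.011071 / 0.463449 = 0.023889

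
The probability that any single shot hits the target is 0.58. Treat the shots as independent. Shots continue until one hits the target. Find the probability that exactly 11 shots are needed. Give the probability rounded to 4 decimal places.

0.0001

Geometric (trials to first success), p = 0.58.
P(Y = 11) = (1−p)^10 · p = 0.0001708 · 0.58 = 0.000099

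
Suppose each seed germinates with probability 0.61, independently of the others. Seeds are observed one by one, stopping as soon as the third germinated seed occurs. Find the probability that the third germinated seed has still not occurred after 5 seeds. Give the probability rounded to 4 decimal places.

Needing more than 5 seeds ⇔ fewer than 3 successes in the first 5. With X ~ Binomial(5, 0.61), P(Y > 5) = P(X ≤ 2).
  k=0: C(5,0)·0.61^0·0.39^5 = 0.009022
  k=1: C(5,1)·0.61^1·0.39^4 = 0.070560
  k=2: C(5,2)·0.61^2·0.39^3 = 0.220726
P(X ≤ 2) = 0.300308

0.3003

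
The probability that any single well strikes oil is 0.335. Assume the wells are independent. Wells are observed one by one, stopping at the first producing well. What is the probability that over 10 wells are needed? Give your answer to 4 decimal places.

0.0169

Y = number of wells to the first success; geometric, p = 0.335.
P(Y > 10) = P(first 10 all fail) = (1−p)^10 = 0.016913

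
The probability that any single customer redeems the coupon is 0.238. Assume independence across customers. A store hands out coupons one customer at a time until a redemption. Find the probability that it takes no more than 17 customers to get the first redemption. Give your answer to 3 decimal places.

0.990

Y = number of customers to the first success; geometric, p = 0.238.
P(Y ≤ 17) = 1 − (1−p)^17 = 1 − 0.00985 = 0.99015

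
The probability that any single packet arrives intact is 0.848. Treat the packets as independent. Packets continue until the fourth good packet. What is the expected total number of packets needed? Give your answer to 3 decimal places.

Y = total packets until the fourth success; negative binomial with r=4, p=0.848.
E[Y] = r / p = 4 / 0.848 = 4.71698

4.717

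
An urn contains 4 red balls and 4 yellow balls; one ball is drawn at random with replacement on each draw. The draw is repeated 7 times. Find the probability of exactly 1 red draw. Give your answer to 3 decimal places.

X ~ Binomial(n=7, p=0.50).
P(X=1) = C(7,1) · p^1 · (1−p)^6
= 7 · 0.5 · 0.015625 = 0.05469

0.055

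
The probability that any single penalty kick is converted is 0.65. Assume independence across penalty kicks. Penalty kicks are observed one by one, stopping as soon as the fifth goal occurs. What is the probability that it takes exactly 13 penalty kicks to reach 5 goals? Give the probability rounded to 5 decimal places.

Y = trial on which the fifth success occurs; negative binomial, r=5, p=0.65.
P(Y=13) = C(12,4) · p^5 · (1−p)^8
= 495 · 0.11603 · 0.00022519 = 0.0129335

0.01293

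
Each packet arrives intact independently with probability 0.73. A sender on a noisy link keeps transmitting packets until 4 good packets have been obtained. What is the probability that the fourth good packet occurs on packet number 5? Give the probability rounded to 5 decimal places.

Y = trial on which the fourth success occurs; negative binomial, r=4, p=0.73.
P(Y=5) = C(4,3) · p^4 · (1−p)^1
= 4 · 0.28398 · 0.27 = 0.3067010

0.30670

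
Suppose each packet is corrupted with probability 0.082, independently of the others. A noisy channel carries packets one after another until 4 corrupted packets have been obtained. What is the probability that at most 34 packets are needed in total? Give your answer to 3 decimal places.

0.303

Finishing within 34 packets ⇔ at least 4 successes in the first 34. With X ~ Binomial(34, 0.082), P(Y ≤ 34) = 1 − P(X ≤ 3).
  k=0: C(34,0)·0.082^0·0.918^34 = 0.05453
  k=1: C(34,1)·0.082^1·0.918^33 = 0.16562
  k=2: C(34,2)·0.082^2·0.918^32 = 0.24409
  k=3: C(34,3)·0.082^3·0.918^31 = 0.23257
1 − 0.69681 = 0.30319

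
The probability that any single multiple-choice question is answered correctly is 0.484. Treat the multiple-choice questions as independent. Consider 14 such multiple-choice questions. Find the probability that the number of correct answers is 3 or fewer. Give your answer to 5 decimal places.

X ~ Binomial(14, 0.484); P(X ≤ 3) = Σ C(14,k) p^k (1−p)^(14−k) over k:
  k=0: C(14,0)·0.484^0·0.516^14 = 0.0000949
  k=1: C(14,1)·0.484^1·0.516^13 = 0.0012457
  k=2: C(14,2)·0.484^2·0.516^12 = 0.0075950
  k=3: C(14,3)·0.484^3·0.516^11 = 0.0284960
Total = 0.0374316

0.03743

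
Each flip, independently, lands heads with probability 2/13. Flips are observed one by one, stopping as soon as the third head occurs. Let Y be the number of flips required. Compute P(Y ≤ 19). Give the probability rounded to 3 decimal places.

0.577

Finishing within 19 flips ⇔ at least 3 successes in the first 19. With X ~ Binomial(19, 0.153846), P(Y ≤ 19) = 1 − P(X ≤ 2).
  k=0: C(19,0)·0.153846^0·0.846154^19 = 0.04183
  k=1: C(19,1)·0.153846^1·0.846154^18 = 0.14452
  k=2: C(19,2)·0.153846^2·0.846154^17 = 0.23649
1 − 0.42284 = 0.57716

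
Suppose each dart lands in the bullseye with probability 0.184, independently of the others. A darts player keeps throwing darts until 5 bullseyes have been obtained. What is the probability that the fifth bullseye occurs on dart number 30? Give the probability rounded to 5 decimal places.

0.03105

Y = trial on which the fifth success occurs; negative binomial, r=5, p=0.184.
P(Y=30) = C(29,4) · p^5 · (1−p)^25
= 23751 · 0.00021091 · 0.006198 = 0.0310474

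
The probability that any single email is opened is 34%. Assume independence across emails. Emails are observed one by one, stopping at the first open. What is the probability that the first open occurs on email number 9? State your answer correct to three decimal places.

Geometric (trials to first success), p = 0.34.
P(Y = 9) = (1−p)^8 · p = 0.036004 · 0.34 = 0.01224

0.012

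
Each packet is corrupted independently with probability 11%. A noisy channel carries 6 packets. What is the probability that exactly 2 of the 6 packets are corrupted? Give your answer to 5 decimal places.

X ~ Binomial(n=6, p=0.11).
P(X=2) = C(6,2) · p^2 · (1−p)^4
= 15 · 0.0121 · 0.62742 = 0.1138772

0.11388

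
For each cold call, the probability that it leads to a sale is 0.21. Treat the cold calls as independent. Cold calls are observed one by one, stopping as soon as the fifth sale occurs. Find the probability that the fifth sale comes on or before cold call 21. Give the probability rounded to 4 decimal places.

Finishing within 21 cold calls ⇔ at least 5 successes in the first 21. With X ~ Binomial(21, 0.21), P(Y ≤ 21) = 1 − P(X ≤ 4).
  k=0: C(21,0)·0.21^0·0.79^21 = 0.007082
  k=1: C(21,1)·0.21^1·0.79^20 = 0.039535
  k=2: C(21,2)·0.21^2·0.79^19 = 0.105093
  k=3: C(21,3)·0.21^3·0.79^18 = 0.176928
  k=4: C(21,4)·0.21^4·0.79^17 = 0.211642
1 − 0.540280 = 0.459720

0.4597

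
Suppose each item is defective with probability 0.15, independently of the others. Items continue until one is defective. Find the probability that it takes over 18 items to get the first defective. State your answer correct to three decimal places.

Y = number of items to the first success; geometric, p = 0.15.
P(Y > 18) = P(first 18 all fail) = (1−p)^18 = 0.05365

0.054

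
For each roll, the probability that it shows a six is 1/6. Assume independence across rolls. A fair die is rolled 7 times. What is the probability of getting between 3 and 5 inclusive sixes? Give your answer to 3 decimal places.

0.096

X ~ Binomial(7, 0.166667); P(3 ≤ X ≤ 5) = Σ C(7,k) p^k (1−p)^(7−k) over k:
  k=3: C(7,3)·0.166667^3·0.833333^4 = 0.07814
  k=4: C(7,4)·0.166667^4·0.833333^3 = 0.01563
  k=5: C(7,5)·0.166667^5·0.833333^2 = 0.00188
Total = 0.09565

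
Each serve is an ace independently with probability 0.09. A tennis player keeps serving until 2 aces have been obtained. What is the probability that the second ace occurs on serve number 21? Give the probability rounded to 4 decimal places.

Y = trial on which the second success occurs; negative binomial, r=2, p=0.09.
P(Y=21) = C(20,1) · p^2 · (1−p)^19
= 20 · 0.0081 · 0.16664 = 0.026996

0.0270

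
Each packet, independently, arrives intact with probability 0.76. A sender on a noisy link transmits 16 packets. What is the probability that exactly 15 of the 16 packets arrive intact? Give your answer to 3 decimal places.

X ~ Binomial(n=16, p=0.76).
P(X=15) = C(16,15) · p^15 · (1−p)^1
= 16 · 0.016301 · 0.24 = 0.06259

0.063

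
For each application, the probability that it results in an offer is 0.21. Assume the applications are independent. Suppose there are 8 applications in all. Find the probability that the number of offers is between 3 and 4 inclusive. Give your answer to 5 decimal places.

X ~ Binomial(8, 0.21); P(3 ≤ X ≤ 4) = Σ C(8,k) p^k (1−p)^(8−k) over k:
  k=3: C(8,3)·0.21^3·0.79^5 = 0.1595811
  k=4: C(8,4)·0.21^4·0.79^4 = 0.0530254
Total = 0.2126064

0.21261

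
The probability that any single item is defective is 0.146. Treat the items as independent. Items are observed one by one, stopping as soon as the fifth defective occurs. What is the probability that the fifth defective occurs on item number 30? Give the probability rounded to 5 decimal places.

Y = trial on which the fifth success occurs; negative binomial, r=5, p=0.146.
P(Y=30) = C(29,4) · p^5 · (1−p)^25
= 23751 · 6.6338e-05 · 0.01934 = 0.0304714

0.03047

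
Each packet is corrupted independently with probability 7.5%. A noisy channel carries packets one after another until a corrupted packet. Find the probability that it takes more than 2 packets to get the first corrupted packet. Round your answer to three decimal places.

Y = number of packets to the first success; geometric, p = 0.075.
P(Y > 2) = P(first 2 all fail) = (1−p)^2 = 0.85562

0.856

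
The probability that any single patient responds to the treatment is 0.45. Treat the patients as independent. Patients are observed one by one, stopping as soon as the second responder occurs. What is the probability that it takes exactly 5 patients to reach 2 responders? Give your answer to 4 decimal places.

Y = trial on which the second success occurs; negative binomial, r=2, p=0.45.
P(Y=5) = C(4,1) · p^2 · (1−p)^3
= 4 · 0.2025 · 0.16637 = 0.134764

0.1348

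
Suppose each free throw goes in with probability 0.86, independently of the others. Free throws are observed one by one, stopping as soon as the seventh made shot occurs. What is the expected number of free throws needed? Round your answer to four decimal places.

8.1395

Y = total free throws until the seventh success; negative binomial with r=7, p=0.86.
E[Y] = r / p = 7 / 0.86 = 8.139535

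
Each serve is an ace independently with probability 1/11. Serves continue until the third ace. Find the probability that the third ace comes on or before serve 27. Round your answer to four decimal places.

0.4500

Finishing within 27 serves ⇔ at least 3 successes in the first 27. With X ~ Binomial(27, 0.090909), P(Y ≤ 27) = 1 − P(X ≤ 2).
  k=0: C(27,0)·0.090909^0·0.909091^27 = 0.076278
  k=1: C(27,1)·0.090909^1·0.909091^26 = 0.205950
  k=2: C(27,2)·0.090909^2·0.909091^25 = 0.267735
1 − 0.549962 = 0.450038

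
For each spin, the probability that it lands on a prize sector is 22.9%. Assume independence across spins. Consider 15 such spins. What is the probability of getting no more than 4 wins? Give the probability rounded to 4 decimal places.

X ~ Binomial(15, 0.229); P(X ≤ 4) = Σ C(15,k) p^k (1−p)^(15−k) over k:
  k=0: C(15,0)·0.229^0·0.771^15 = 0.020222
  k=1: C(15,1)·0.229^1·0.771^14 = 0.090092
  k=2: C(15,2)·0.229^2·0.771^13 = 0.187313
  k=3: C(15,3)·0.229^3·0.771^12 = 0.241085
  k=4: C(15,4)·0.229^4·0.771^11 = 0.214819
Total = 0.753531

0.7535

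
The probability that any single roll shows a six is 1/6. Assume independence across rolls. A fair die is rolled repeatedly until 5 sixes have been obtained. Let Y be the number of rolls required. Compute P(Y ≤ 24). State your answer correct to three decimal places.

Finishing within 24 rolls ⇔ at least 5 successes in the first 24. With X ~ Binomial(24, 0.166667), P(Y ≤ 24) = 1 − P(X ≤ 4).
  k=0: C(24,0)·0.166667^0·0.833333^24 = 0.01258
  k=1: C(24,1)·0.166667^1·0.833333^23 = 0.06038
  k=2: C(24,2)·0.166667^2·0.833333^22 = 0.13887
  k=3: C(24,3)·0.166667^3·0.833333^21 = 0.20368
  k=4: C(24,4)·0.166667^4·0.833333^20 = 0.21387
1 − 0.62938 = 0.37062

0.371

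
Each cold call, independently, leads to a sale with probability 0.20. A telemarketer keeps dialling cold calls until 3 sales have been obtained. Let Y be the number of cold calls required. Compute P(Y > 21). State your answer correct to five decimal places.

Needing more than 21 cold calls ⇔ fewer than 3 successes in the first 21. With X ~ Binomial(21, 0.20), P(Y > 21) = P(X ≤ 2).
  k=0: C(21,0)·0.20^0·0.80^21 = 0.0092234
  k=1: C(21,1)·0.20^1·0.80^20 = 0.0484227
  k=2: C(21,2)·0.20^2·0.80^19 = 0.1210568
P(X ≤ 2) = 0.1787028

0.17870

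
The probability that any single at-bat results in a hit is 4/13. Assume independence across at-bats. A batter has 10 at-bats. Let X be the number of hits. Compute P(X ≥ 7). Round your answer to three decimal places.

0.012

X ~ Binomial(10, 0.307692); P(X ≥ 7) = Σ C(10,k) p^k (1−p)^(10−k) over k:
  k=7: C(10,7)·0.307692^7·0.692308^3 = 0.01040
  k=8: C(10,8)·0.307692^8·0.692308^2 = 0.00173
  k=9: C(10,9)·0.307692^9·0.692308^1 = 0.00017
  k=10: C(10,10)·0.307692^10·0.692308^0 = 0.00001
Total = 0.01231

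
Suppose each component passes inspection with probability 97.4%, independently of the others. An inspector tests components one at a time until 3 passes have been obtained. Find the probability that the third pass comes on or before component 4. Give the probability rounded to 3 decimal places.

0.996

Finishing within 4 components ⇔ at least 3 successes in the first 4. With X ~ Binomial(4, 0.974), P(Y ≤ 4) = 1 − P(X ≤ 2).
  k=0: C(4,0)·0.974^0·0.026^4 = 0.00000
  k=1: C(4,1)·0.974^1·0.026^3 = 0.00007
  k=2: C(4,2)·0.974^2·0.026^2 = 0.00385
1 − 0.00392 = 0.99608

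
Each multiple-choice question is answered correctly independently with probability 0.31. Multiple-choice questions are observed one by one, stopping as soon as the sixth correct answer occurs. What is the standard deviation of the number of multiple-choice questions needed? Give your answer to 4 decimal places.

Y = total multiple-choice questions until the sixth success; negative binomial with r=6, p=0.31.
SD(Y) = √[r(1−p)/p²] = √(43.080125) = 6.563545

6.5635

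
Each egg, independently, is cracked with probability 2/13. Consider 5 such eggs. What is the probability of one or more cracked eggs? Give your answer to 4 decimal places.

0.5662

P(at least one) = 1 − P(none) = 1 − (1 − 0.153846)^5
= 1 − 0.433757 = 0.566243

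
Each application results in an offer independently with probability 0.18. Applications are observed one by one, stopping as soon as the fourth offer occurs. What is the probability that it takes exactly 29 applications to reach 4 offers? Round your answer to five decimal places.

0.02409

Y = trial on which the fourth success occurs; negative binomial, r=4, p=0.18.
P(Y=29) = C(28,3) · p^4 · (1−p)^25
= 3276 · 0.0010498 · 0.007004 = 0.0240869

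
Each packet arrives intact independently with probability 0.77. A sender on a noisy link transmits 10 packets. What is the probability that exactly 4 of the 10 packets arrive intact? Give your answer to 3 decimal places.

0.011

X ~ Binomial(n=10, p=0.77).
P(X=4) = C(10,4) · p^4 · (1−p)^6
= 210 · 0.35153 · 0.00014804 = 0.01093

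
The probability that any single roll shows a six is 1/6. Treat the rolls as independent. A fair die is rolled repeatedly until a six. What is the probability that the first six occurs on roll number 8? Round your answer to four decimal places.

0.0465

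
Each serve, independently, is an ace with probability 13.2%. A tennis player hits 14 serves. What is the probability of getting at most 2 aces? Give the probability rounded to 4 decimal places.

X ~ Binomial(14, 0.132); P(X ≤ 2) = Σ C(14,k) p^k (1−p)^(14−k) over k:
  k=0: C(14,0)·0.132^0·0.868^14 = 0.137809
  k=1: C(14,1)·0.132^1·0.868^13 = 0.293399
  k=2: C(14,2)·0.132^2·0.868^12 = 0.290019
Total = 0.721226

0.7212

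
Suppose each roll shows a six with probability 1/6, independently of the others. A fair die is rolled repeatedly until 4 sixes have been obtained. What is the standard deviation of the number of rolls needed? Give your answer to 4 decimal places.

Y = total rolls until the fourth success; negative binomial with r=4, p=0.166667.
SD(Y) = √[r(1−p)/p²] = √(120.000000) = 10.954451

10.9545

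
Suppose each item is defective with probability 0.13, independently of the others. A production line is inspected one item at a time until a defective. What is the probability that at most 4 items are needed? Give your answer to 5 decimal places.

Y = number of items to the first success; geometric, p = 0.13.
P(Y ≤ 4) = 1 − (1−p)^4 = 1 − 0.5728976 = 0.4271024

0.42710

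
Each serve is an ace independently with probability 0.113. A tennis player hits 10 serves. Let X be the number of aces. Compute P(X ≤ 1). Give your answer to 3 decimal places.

0.686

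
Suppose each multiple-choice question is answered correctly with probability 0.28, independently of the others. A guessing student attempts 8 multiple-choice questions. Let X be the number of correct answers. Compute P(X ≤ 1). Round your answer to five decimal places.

0.29691

X ~ Binomial(8, 0.28); P(X ≤ 1) = Σ C(8,k) p^k (1−p)^(8−k) over k:
  k=0: C(8,0)·0.28^0·0.72^8 = 0.0722204
  k=1: C(8,1)·0.28^1·0.72^7 = 0.2246857
Total = 0.2969061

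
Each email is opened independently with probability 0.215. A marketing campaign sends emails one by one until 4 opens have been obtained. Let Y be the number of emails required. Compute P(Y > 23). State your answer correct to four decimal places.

Needing more than 23 emails ⇔ fewer than 4 successes in the first 23. With X ~ Binomial(23, 0.215), P(Y > 23) = P(X ≤ 3).
  k=0: C(23,0)·0.215^0·0.785^23 = 0.003819
  k=1: C(23,1)·0.215^1·0.785^22 = 0.024060
  k=2: C(23,2)·0.215^2·0.785^21 = 0.072487
  k=3: C(23,3)·0.215^3·0.785^20 = 0.138972
P(X ≤ 3) = 0.239339

0.2393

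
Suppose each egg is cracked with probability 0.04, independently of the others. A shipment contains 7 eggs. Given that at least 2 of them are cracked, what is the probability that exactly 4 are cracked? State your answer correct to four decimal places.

X ~ Binomial(7, 0.04). Want P(X=4 | X≥2) = P(X=4) / P(X≥2).
P(X=4) = C(7,4)·0.04^4·0.96^3 = 0.000079
P(X≥2) = 1 − 0.751447 − 0.219172 = 0.029380
Ratio = 0.000079 / 0.029380 = 0.002698

0.0027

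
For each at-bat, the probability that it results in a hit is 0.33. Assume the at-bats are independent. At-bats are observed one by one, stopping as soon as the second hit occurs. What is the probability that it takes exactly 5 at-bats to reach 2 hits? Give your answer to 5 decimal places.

Y = trial on which the second success occurs; negative binomial, r=2, p=0.33.
P(Y=5) = C(4,1) · p^2 · (1−p)^3
= 4 · 0.1089 · 0.30076 = 0.1310124

0.13101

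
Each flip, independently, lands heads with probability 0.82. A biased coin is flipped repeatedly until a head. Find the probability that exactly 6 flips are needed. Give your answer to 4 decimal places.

Geometric (trials to first success), p = 0.82.
P(Y = 6) = (1−p)^5 · p = 0.00018896 · 0.82 = 0.000155

0.0002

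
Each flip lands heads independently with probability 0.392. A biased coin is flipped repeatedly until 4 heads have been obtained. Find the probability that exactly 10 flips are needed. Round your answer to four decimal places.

0.1002

Y = trial on which the fourth success occurs; negative binomial, r=4, p=0.392.
P(Y=10) = C(9,3) · p^4 · (1−p)^6
= 84 · 0.023613 · 0.050515 = 0.100195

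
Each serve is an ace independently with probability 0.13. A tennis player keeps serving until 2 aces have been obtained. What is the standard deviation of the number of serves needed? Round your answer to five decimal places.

Y = total serves until the second success; negative binomial with r=2, p=0.13.
SD(Y) = √[r(1−p)/p²] = √(102.9585799) = 10.1468507

10.14685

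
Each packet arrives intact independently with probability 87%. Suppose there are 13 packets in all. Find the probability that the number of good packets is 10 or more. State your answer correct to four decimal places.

0.9224

X ~ Binomial(13, 0.87); P(X ≥ 10) = Σ C(13,k) p^k (1−p)^(13−k) over k:
  k=10: C(13,10)·0.87^10·0.13^3 = 0.156095
  k=11: C(13,11)·0.87^11·0.13^2 = 0.284900
  k=12: C(13,12)·0.87^12·0.13^1 = 0.317774
  k=13: C(13,13)·0.87^13·0.13^0 = 0.163588
Total = 0.922356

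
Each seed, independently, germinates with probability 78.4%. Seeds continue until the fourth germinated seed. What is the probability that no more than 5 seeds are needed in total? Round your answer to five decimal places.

0.70422

Finishing within 5 seeds ⇔ at least 4 successes in the first 5. With X ~ Binomial(5, 0.784), P(Y ≤ 5) = 1 − P(X ≤ 3).
  k=0: C(5,0)·0.784^0·0.216^5 = 0.0004702
  k=1: C(5,1)·0.784^1·0.216^4 = 0.0085330
  k=2: C(5,2)·0.784^2·0.216^3 = 0.0619432
  k=3: C(5,3)·0.784^3·0.216^2 = 0.2248307
1 − 0.2957771 = 0.7042229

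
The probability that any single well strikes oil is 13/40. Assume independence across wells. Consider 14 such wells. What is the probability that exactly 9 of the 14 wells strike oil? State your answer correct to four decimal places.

X ~ Binomial(n=14, p=0.325).
P(X=9) = C(14,9) · p^9 · (1−p)^5
= 2002 · 4.0453e-05 · 0.14013 = 0.011348

0.0113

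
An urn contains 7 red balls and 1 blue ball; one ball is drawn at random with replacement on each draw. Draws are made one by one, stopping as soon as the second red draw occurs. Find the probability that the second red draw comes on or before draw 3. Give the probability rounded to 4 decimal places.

Finishing within 3 draws ⇔ at least 2 successes in the first 3. With X ~ Binomial(3, 0.875), P(Y ≤ 3) = 1 − P(X ≤ 1).
  k=0: C(3,0)·0.875^0·0.125^3 = 0.001953
  k=1: C(3,1)·0.875^1·0.125^2 = 0.041016
1 − 0.042969 = 0.957031

0.9570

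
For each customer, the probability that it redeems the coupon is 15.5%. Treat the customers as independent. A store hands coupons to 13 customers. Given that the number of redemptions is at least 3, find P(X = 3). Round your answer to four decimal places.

0.6043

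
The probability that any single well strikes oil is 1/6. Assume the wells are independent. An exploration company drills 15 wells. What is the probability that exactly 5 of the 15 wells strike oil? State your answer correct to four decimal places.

X ~ Binomial(n=15, p=0.166667).
P(X=5) = C(15,5) · p^5 · (1−p)^10
= 3003 · 0.0001286 · 0.16151 = 0.062372

0.0624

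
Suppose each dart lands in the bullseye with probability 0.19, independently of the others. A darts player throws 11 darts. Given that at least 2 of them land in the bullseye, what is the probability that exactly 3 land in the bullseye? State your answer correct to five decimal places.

0.32392

X ~ Binomial(11, 0.19). Want P(X=3 | X≥2) = P(X=3) / P(X≥2).
P(X=3) = C(11,3)·0.19^3·0.81^8 = 0.2097128
P(X≥2) = 1 − 0.0984771 − 0.2540952 = 0.6474277
Ratio = 0.2097128 / 0.6474277 = 0.3239169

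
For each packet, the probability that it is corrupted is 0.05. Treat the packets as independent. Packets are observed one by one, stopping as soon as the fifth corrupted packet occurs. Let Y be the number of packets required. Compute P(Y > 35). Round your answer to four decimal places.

0.9710

Needing more than 35 packets ⇔ fewer than 5 successes in the first 35. With X ~ Binomial(35, 0.05), P(Y > 35) = P(X ≤ 4).
  k=0: C(35,0)·0.05^0·0.95^35 = 0.166083
  k=1: C(35,1)·0.05^1·0.95^34 = 0.305943
  k=2: C(35,2)·0.05^2·0.95^33 = 0.273739
  k=3: C(35,3)·0.05^3·0.95^32 = 0.158480
  k=4: C(35,4)·0.05^4·0.95^31 = 0.066729
P(X ≤ 4) = 0.970974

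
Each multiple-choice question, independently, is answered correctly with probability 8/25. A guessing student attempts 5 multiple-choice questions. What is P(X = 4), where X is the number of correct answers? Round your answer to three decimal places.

0.036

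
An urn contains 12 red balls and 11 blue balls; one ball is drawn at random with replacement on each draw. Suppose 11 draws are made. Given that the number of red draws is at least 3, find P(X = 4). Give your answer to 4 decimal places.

0.1433

X ~ Binomial(11, 0.521739). Want P(X=4 | X≥3) = P(X=4) / P(X≥3).
P(X=4) = C(11,4)·0.521739^4·0.478261^7 = 0.139953
P(X≥3) = 1 − 0.000299 − 0.003593 − 0.019600 = 0.976507
Ratio = 0.139953 / 0.976507 = 0.143320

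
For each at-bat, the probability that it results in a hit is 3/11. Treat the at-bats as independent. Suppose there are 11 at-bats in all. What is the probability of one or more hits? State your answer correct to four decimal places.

0.9699

P(at least one) = 1 − P(none) = 1 − (1 − 0.272727)^11
= 1 − 0.030107 = 0.969893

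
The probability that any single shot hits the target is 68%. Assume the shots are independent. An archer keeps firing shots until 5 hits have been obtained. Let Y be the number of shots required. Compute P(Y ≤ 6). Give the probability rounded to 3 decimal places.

0.378

Finishing within 6 shots ⇔ at least 5 successes in the first 6. With X ~ Binomial(6, 0.68), P(Y ≤ 6) = 1 − P(X ≤ 4).
  k=0: C(6,0)·0.68^0·0.32^6 = 0.00107
  k=1: C(6,1)·0.68^1·0.32^5 = 0.01369
  k=2: C(6,2)·0.68^2·0.32^4 = 0.07273
  k=3: C(6,3)·0.68^3·0.32^3 = 0.20607
  k=4: C(6,4)·0.68^4·0.32^2 = 0.32842
1 − 0.62198 = 0.37802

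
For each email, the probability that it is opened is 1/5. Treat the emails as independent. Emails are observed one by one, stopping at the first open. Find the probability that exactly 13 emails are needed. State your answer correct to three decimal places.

Geometric (trials to first success), p = 0.20.
P(Y = 13) = (1−p)^12 · p = 0.068719 · 0.20 = 0.01374

0.014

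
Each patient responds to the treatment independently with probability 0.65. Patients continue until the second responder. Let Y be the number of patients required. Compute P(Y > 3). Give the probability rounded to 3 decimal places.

Needing more than 3 patients ⇔ fewer than 2 successes in the first 3. With X ~ Binomial(3, 0.65), P(Y > 3) = P(X ≤ 1).
  k=0: C(3,0)·0.65^0·0.35^3 = 0.04288
  k=1: C(3,1)·0.65^1·0.35^2 = 0.23888
P(X ≤ 1) = 0.28175

0.282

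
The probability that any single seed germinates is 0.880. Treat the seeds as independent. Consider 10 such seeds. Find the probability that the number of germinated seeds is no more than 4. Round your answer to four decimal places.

0.0004

X ~ Binomial(10, 0.88); P(X ≤ 4) = Σ C(10,k) p^k (1−p)^(10−k) over k:
  k=0: C(10,0)·0.88^0·0.12^10 = 0.000000
  k=1: C(10,1)·0.88^1·0.12^9 = 0.000000
  k=2: C(10,2)·0.88^2·0.12^8 = 0.000001
  k=3: C(10,3)·0.88^3·0.12^7 = 0.000029
  k=4: C(10,4)·0.88^4·0.12^6 = 0.000376
Total = 0.000407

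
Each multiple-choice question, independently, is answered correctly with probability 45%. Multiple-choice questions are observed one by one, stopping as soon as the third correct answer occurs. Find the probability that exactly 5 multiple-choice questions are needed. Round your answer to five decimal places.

Y = trial on which the third success occurs; negative binomial, r=3, p=0.45.
P(Y=5) = C(4,2) · p^3 · (1−p)^2
= 6 · 0.091125 · 0.3025 = 0.1653919

0.16539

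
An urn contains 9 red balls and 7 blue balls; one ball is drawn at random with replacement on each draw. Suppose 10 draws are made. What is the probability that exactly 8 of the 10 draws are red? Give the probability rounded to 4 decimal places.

0.0863

X ~ Binomial(n=10, p=0.5625).
P(X=8) = C(10,8) · p^8 · (1−p)^2
= 45 · 0.010023 · 0.19141 = 0.086327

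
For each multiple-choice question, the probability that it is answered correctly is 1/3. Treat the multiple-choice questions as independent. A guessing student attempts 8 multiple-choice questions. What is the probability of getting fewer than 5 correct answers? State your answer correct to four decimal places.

0.9121

X ~ Binomial(8, 0.333333); P(X ≤ 4) = Σ C(8,k) p^k (1−p)^(8−k) over k:
  k=0: C(8,0)·0.333333^0·0.666667^8 = 0.039018
  k=1: C(8,1)·0.333333^1·0.666667^7 = 0.156074
  k=2: C(8,2)·0.333333^2·0.666667^6 = 0.273129
  k=3: C(8,3)·0.333333^3·0.666667^5 = 0.273129
  k=4: C(8,4)·0.333333^4·0.666667^4 = 0.170706
Total = 0.912056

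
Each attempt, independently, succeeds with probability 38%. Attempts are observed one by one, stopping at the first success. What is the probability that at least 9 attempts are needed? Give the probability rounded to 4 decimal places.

0.0218

Y = number of attempts to the first success; geometric, p = 0.38.
P(Y > 8) = P(first 8 all fail) = (1−p)^8 = 0.021834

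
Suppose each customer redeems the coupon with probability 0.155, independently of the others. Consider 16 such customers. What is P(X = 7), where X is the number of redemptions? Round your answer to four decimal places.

0.0054

X ~ Binomial(n=16, p=0.155).
P(X=7) = C(16,7) · p^7 · (1−p)^9
= 11440 · 2.1494e-06 · 0.21964 = 0.005401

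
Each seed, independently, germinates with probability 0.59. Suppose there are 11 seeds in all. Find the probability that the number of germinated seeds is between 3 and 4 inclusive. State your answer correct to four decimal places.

X ~ Binomial(11, 0.59); P(3 ≤ X ≤ 4) = Σ C(11,k) p^k (1−p)^(11−k) over k:
  k=3: C(11,3)·0.59^3·0.41^8 = 0.027059
  k=4: C(11,4)·0.59^4·0.41^7 = 0.077877
Total = 0.104936

0.1049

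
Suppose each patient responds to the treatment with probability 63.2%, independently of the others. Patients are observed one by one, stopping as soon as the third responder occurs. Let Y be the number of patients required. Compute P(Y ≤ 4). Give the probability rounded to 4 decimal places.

0.5311

Finishing within 4 patients ⇔ at least 3 successes in the first 4. With X ~ Binomial(4, 0.632), P(Y ≤ 4) = 1 − P(X ≤ 2).
  k=0: C(4,0)·0.632^0·0.368^4 = 0.018340
  k=1: C(4,1)·0.632^1·0.368^3 = 0.125985
  k=2: C(4,2)·0.632^2·0.368^2 = 0.324550
1 − 0.468875 = 0.531125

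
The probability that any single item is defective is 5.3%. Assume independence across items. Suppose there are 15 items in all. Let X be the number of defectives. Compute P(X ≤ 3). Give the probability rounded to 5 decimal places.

X ~ Binomial(15, 0.053); P(X ≤ 3) = Σ C(15,k) p^k (1−p)^(15−k) over k:
  k=0: C(15,0)·0.053^0·0.947^15 = 0.4418244
  k=1: C(15,1)·0.053^1·0.947^14 = 0.3709085
  k=2: C(15,2)·0.053^2·0.947^13 = 0.1453084
  k=3: C(15,3)·0.053^3·0.947^12 = 0.0352402
Total = 0.9932816

0.99328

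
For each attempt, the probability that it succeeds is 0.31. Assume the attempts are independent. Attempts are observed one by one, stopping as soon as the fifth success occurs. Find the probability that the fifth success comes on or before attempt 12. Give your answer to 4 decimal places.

Finishing within 12 attempts ⇔ at least 5 successes in the first 12. With X ~ Binomial(12, 0.31), P(Y ≤ 12) = 1 − P(X ≤ 4).
  k=0: C(12,0)·0.31^0·0.69^12 = 0.011646
  k=1: C(12,1)·0.31^1·0.69^11 = 0.062789
  k=2: C(12,2)·0.31^2·0.69^10 = 0.155152
  k=3: C(12,3)·0.31^3·0.69^9 = 0.232354
  k=4: C(12,4)·0.31^4·0.69^8 = 0.234879
1 − 0.696821 = 0.303179

0.3032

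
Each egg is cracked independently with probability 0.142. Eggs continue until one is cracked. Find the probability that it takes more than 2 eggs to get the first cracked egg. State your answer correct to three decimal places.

Y = number of eggs to the first success; geometric, p = 0.142.
P(Y > 2) = P(first 2 all fail) = (1−p)^2 = 0.73616

0.736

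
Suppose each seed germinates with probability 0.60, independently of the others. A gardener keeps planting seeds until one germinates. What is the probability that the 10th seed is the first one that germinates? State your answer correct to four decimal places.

0.0002

Geometric (trials to first success), p = 0.60.
P(Y = 10) = (1−p)^9 · p = 0.00026214 · 0.60 = 0.000157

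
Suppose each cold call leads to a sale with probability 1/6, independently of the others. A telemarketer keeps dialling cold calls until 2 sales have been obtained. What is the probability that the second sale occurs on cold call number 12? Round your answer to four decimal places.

0.0493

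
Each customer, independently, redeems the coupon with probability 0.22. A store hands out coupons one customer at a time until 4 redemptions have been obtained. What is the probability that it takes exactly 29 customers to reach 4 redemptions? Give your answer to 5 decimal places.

0.01540

Y = trial on which the fourth success occurs; negative binomial, r=4, p=0.22.
P(Y=29) = C(28,3) · p^4 · (1−p)^25
= 3276 · 0.0023426 · 0.0020062 = 0.0153957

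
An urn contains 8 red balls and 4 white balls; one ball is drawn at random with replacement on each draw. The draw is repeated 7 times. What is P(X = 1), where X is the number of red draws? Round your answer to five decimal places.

0.00640

X ~ Binomial(n=7, p=0.666667).
P(X=1) = C(7,1) · p^1 · (1−p)^6
= 7 · 0.66667 · 0.0013717 = 0.0064015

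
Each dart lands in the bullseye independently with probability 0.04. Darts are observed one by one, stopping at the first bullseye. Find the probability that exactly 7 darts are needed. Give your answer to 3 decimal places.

Geometric (trials to first success), p = 0.04.
P(Y = 7) = (1−p)^6 · p = 0.78276 · 0.04 = 0.03131

0.031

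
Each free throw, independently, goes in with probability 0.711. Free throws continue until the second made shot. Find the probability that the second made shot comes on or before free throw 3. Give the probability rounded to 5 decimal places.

0.79771

Finishing within 3 free throws ⇔ at least 2 successes in the first 3. With X ~ Binomial(3, 0.711), P(Y ≤ 3) = 1 − P(X ≤ 1).
  k=0: C(3,0)·0.711^0·0.289^3 = 0.0241376
  k=1: C(3,1)·0.711^1·0.289^2 = 0.1781503
1 − 0.2022879 = 0.7977121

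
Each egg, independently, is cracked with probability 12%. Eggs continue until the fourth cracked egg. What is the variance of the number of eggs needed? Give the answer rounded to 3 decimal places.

244.444

Y = total eggs until the fourth success; negative binomial with r=4, p=0.12.
Var(Y) = r(1−p)/p² = 4·0.88 / 0.12² = 244.44444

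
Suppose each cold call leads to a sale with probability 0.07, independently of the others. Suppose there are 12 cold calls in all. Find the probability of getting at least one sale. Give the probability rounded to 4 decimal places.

0.5814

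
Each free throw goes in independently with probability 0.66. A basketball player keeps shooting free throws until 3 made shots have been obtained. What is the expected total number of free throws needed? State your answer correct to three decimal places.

4.545

Y = total free throws until the third success; negative binomial with r=3, p=0.66.
E[Y] = r / p = 3 / 0.66 = 4.54545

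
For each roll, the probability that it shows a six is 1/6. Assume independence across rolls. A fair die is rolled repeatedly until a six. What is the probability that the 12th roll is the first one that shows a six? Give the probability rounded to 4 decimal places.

0.0224

Geometric (trials to first success), p = 0.166667.
P(Y = 12) = (1−p)^11 · p = 0.13459 · 0.166667 = 0.022431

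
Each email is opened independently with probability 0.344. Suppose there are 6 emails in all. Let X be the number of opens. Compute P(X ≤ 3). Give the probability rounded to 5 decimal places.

0.88899

X ~ Binomial(6, 0.344); P(X ≤ 3) = Σ C(6,k) p^k (1−p)^(6−k) over k:
  k=0: C(6,0)·0.344^0·0.656^6 = 0.0796935
  k=1: C(6,1)·0.344^1·0.656^5 = 0.2507430
  k=2: C(6,2)·0.344^2·0.656^4 = 0.3287180
  k=3: C(6,3)·0.344^3·0.656^3 = 0.2298354
Total = 0.8889899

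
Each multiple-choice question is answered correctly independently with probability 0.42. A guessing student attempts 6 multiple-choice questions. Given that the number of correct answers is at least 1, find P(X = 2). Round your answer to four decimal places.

0.3113

X ~ Binomial(6, 0.42). Want P(X=2 | X≥1) = P(X=2) / P(X≥1).
P(X=2) = C(6,2)·0.42^2·0.58^4 = 0.299434
P(X≥1) = 1 − 0.038069 = 0.961931
Ratio = 0.299434 / 0.961931 = 0.311285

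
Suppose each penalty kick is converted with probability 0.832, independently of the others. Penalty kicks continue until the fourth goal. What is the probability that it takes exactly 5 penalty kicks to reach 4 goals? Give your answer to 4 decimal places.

Y = trial on which the fourth success occurs; negative binomial, r=4, p=0.832.
P(Y=5) = C(4,3) · p^4 · (1−p)^1
= 4 · 0.47917 · 0.168 = 0.322005

0.3220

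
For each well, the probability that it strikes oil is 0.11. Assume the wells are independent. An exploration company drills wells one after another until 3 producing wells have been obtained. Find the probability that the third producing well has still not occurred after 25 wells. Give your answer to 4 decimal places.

0.4709

Needing more than 25 wells ⇔ fewer than 3 successes in the first 25. With X ~ Binomial(25, 0.11), P(Y > 25) = P(X ≤ 2).
  k=0: C(25,0)·0.11^0·0.89^25 = 0.054294
  k=1: C(25,1)·0.11^1·0.89^24 = 0.167762
  k=2: C(25,2)·0.11^2·0.89^23 = 0.248815
P(X ≤ 2) = 0.470871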